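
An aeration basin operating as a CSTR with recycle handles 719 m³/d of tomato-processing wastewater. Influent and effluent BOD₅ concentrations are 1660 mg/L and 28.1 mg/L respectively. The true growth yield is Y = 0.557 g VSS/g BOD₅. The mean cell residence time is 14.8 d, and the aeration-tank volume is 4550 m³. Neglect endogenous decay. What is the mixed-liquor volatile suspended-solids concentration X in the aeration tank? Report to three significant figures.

X ≈ 2130 mg/L

From V·X = Y·Q·(S₀ − S)·θ_c (decay neglected): X = 0.557 × 719 × (1660 − 28.1) × 14.8 / 4550 = 2126 mg/L.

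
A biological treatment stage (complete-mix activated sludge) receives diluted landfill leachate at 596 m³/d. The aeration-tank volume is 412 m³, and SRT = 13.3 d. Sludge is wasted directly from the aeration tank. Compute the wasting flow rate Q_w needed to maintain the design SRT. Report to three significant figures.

Wasting from the aeration tank: Q_w = V / θ_c = 412.0 / 13.3 = 30.98 m³/d.

Q_w ≈ 31.0 m³/d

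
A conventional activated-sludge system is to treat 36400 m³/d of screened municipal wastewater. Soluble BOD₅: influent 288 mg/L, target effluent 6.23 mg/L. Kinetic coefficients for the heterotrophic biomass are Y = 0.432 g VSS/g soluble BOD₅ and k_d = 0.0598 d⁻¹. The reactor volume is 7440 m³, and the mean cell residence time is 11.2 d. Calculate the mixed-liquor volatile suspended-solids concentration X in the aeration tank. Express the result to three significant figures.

X ≈ 3990 mg/L

From V·X·(1 + k_d·θ_c) = Y·Q·(S₀ − S)·θ_c: X = 0.432 × 36400 × (288 − 6.23) × 11.2 / [7440 × (1 + 0.0598 × 11.2)] = 3995 mg/L.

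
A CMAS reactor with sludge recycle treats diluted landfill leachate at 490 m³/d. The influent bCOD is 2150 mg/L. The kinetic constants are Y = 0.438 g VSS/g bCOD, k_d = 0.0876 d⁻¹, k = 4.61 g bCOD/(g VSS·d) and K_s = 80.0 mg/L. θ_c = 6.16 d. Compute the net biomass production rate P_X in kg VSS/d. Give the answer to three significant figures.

P_X ≈ 298 kg VSS/d

For a completely mixed reactor with recycle the Lawrence–McCarty relation gives S = K_s·(1 + k_d·θ_c) / [θ_c·(Y·k − k_d) − 1] = 80.0 × (1 + 0.0876 × 6.16) / [6.16 × (0.438 × 4.61 − 0.0876) − 1] = 123.2 / 10.90 = 11.30 mg/L.
Observed yield with endogenous decay: Y_obs = Y / (1 + k_d·θ_c) = 0.438 / (1 + 0.0876 × 6.16) = 0.438 / 1.540 = 0.2845 g VSS/g bCOD.
Q·(S₀ − S) = 490 × (2150 − 11.3) × 10⁻³ = 1048 kg/d removed.
So the net sludge growth is P_X = 0.2845 × 1048 = 298.1 kg VSS/d.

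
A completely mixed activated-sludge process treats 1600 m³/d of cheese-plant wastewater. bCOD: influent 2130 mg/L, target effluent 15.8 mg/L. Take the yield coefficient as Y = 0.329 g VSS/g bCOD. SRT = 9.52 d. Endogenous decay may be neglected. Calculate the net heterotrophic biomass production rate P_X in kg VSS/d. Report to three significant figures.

P_X ≈ 1110 kg VSS/d

With endogenous decay neglected, the observed yield equals the true yield: Y_obs = Y = 0.329 g VSS/g bCOD.
Substrate removed = Q·(S₀ − S) = 1600 m³/d × (2130 − 15.8) g/m³ = 3.38×10^6 g/d = 3383 kg/d.
So the net sludge growth is P_X = 0.3290 × 3383 = 1113 kg VSS/d.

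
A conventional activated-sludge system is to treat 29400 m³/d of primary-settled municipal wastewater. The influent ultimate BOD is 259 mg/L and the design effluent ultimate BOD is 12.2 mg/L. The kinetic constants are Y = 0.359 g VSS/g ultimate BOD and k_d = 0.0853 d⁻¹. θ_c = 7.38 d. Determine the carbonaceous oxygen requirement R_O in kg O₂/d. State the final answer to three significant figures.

The observed yield is Y_obs = Y/(1 + k_d·θ_c) = 0.359 / (1 + 0.0853 × 7.38) = 0.359 / 1.630 = 0.2203 g VSS per g ultimate BOD removed.
Mass of ultimate BOD removed per day: Q(S₀ − S) = 29400 × 246.8 g/m³ = 7256 kg/d.
Net sludge production P_X = 0.2203 × 7256 = 1599 kg VSS/d.
R_O = Q·(S₀ − S) − 1.42·P_X = 7256 − 1.42 × 1599 = 4986 kg O₂/d.

R_O ≈ 4990 kg O₂/d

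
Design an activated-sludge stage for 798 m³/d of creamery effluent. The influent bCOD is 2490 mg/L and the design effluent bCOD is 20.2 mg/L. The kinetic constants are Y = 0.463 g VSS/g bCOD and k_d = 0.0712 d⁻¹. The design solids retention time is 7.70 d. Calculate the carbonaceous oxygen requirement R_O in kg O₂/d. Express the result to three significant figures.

R_O ≈ 1130 kg O₂/d

The observed yield is Y_obs = Y/(1 + k_d·θ_c) = 0.463 / (1 + 0.0712 × 7.70) = 0.463 / 1.548 = 0.2990 g VSS per g bCOD removed.
Mass of bCOD removed per day: Q(S₀ − S) = 798 × 2470 g/m³ = 1971 kg/d.
Net sludge production P_X = 0.2990 × 1971 = 589.4 kg VSS/d.
R_O = Q·ΔS − 1.42 P_X = 1971 − 836.9 = 1134 kg O₂/d.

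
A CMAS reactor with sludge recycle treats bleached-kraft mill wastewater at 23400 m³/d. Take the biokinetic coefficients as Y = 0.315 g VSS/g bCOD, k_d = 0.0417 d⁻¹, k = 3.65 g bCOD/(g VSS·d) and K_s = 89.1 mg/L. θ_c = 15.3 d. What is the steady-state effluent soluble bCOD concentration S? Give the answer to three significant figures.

S ≈ 9.15 mg/L

Effluent substrate depends only on kinetics and SRT: S = K_s(1 + k_d θ_c) / [θ_c(Yk − k_d) − 1] = 89.1 × (1 + 0.0417 × 15.3) / [15.3 × (0.315 × 3.65 − 0.0417) − 1] = 145.9 / 15.95 = 9.148 mg/L.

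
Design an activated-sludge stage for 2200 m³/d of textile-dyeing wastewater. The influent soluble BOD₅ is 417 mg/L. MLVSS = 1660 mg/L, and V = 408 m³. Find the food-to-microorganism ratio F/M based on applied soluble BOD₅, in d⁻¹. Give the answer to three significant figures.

F/M ≈ 1.35 d⁻¹

F/M = Q·S₀ / (V·X) = 2200 × 417 / (408.0 × 1660) = 1.355 g soluble BOD₅·(g VSS·d)⁻¹.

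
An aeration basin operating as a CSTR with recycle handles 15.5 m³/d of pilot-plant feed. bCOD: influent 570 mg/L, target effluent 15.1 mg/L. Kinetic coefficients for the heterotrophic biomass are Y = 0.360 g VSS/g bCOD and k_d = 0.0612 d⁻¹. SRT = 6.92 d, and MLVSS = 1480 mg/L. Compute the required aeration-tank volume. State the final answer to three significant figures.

V ≈ 10.2 m³

Rearranging the biomass balance for a CMAS with decay, V = Y·Q·ΔS·θ_c / [X·(1+k_d θ_c)] = 0.360 × 15.5 × (570 − 15.1) × 6.92 / [1480 × (1 + 0.0612 × 6.92)] = 2.14×10^4 / 2107 = 10.17 m³.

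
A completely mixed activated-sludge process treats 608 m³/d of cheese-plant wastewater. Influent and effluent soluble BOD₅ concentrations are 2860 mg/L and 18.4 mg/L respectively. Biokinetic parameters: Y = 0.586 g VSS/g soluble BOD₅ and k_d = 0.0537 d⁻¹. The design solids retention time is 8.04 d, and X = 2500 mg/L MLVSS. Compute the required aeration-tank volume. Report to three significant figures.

V ≈ 2270 m³

From the SRT design equation V = Y Q (S₀−S) θ_c / [X (1 + k_d θ_c)] = 0.586 × 608 × (2860 − 18.4) × 8.04 / [2500 × (1 + 0.0537 × 8.04)] = 8.14×10^6 / 3579 = 2274 m³.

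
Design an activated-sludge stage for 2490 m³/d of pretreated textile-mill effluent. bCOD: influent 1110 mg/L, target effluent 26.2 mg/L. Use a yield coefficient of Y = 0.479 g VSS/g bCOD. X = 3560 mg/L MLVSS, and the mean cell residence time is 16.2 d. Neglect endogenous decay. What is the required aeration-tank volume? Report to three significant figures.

With k_d = 0 the design equation reduces to V = Y Q (S₀−S) θ_c / X = 0.479 × 2490 × (1110 − 26.2) × 16.2 / 3560 = 5882 m³.

V ≈ 5880 m³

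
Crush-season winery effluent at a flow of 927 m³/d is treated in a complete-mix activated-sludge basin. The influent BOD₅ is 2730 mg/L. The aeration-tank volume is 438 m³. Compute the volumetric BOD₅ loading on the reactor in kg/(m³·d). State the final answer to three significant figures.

L_v ≈ 5.78 kg BOD₅/(m³·d)

L_v = Q S₀ / V = 927 × 2730 × 10⁻³ / 438.0 = 5.778 kg/(m³·d).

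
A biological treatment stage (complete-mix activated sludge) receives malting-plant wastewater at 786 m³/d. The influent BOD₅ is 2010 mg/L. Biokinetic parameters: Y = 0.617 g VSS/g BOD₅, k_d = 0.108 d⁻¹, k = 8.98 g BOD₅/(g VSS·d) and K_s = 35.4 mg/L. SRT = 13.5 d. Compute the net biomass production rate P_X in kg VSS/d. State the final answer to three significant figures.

P_X ≈ 396 kg VSS/d

For a completely mixed reactor with recycle the Lawrence–McCarty relation gives S = K_s·(1 + k_d·θ_c) / [θ_c·(Y·k − k_d) − 1] = 35.4 × (1 + 0.108 × 13.5) / [13.5 × (0.617 × 8.98 − 0.108) − 1] = 87.01 / 72.34 = 1.203 mg/L.
Observed yield with endogenous decay: Y_obs = Y / (1 + k_d·θ_c) = 0.617 / (1 + 0.108 × 13.5) = 0.617 / 2.458 = 0.2510 g VSS/g BOD₅.
ΔS = 2010 − 1.20 = 2009 mg/L, so the substrate removal rate is 786 × 2009/1000 = 1579 kg BOD₅/d.
Net biomass production P_X = Y_obs × Q·(S₀ − S) = 0.2510 × 1579 = 396.3 kg VSS/d.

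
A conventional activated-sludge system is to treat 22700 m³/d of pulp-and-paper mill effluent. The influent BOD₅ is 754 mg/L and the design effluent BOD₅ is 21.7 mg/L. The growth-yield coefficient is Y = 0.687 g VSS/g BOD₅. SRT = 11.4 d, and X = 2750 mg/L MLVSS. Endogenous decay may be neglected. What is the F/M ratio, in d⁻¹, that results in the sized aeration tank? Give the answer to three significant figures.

F/M ≈ 0.131 d⁻¹

Biomass mass balance (decay neglected): V·X = Y·Q·(S₀ − S)·θ_c, so V = 0.687 × 22700 × (754 − 21.7) × 11.4 / 2750 = 47342 m³.
F/M = Q·S₀ / (V·X) = 22700 × 754 / (47342 × 2750) = 0.1315 g BOD₅·(g VSS·d)⁻¹.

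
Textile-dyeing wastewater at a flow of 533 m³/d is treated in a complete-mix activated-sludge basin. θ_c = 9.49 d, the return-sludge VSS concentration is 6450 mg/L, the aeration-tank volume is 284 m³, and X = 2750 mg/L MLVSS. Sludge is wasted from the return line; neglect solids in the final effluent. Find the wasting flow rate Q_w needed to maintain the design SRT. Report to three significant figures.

Q_w = (V·X)/(θ_c X_r) = 284.0 × 2750 / (9.49 × 6450) = 12.76 m³/d.

Q_w ≈ 12.8 m³/d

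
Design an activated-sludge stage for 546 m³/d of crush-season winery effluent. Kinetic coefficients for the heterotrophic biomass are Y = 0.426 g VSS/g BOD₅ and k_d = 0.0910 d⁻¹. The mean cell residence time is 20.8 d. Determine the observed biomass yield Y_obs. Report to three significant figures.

Correct the yield for decay: Y_obs = Y/(1 + k_d θ_c) = 0.426 / (1 + 0.0910 × 20.8) = 0.426 / 2.893 = 0.1473.

Y_obs ≈ 0.147 g VSS/g BOD₅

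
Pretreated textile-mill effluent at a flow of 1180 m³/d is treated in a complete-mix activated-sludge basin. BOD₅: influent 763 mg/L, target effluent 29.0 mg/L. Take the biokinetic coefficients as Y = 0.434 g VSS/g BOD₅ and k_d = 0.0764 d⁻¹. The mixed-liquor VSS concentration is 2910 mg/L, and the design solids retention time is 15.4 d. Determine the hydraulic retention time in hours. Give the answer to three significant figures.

Steady-state biomass mass balance: V·X·(1 + k_d·θ_c) = Y·Q·(S₀ − S)·θ_c, so V = 0.434 × 1180 × (763 − 29.0) × 15.4 / [2910 × (1 + 0.0764 × 15.4)] = 5.79×10^6 / 6334 = 914.0 m³.
HRT = V/Q = 914.0 m³ / 1180 m³·d⁻¹ = 0.7745 d × 24 = 18.59 h.

τ ≈ 18.6 h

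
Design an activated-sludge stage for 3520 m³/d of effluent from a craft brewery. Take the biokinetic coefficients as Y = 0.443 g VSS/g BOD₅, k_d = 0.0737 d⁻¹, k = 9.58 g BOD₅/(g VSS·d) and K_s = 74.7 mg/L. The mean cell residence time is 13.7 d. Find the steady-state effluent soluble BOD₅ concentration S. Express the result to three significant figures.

S ≈ 2.67 mg/L

Effluent substrate depends only on kinetics and SRT: S = K_s(1 + k_d θ_c) / [θ_c(Yk − k_d) − 1] = 74.7 × (1 + 0.0737 × 13.7) / [13.7 × (0.443 × 9.58 − 0.0737) − 1] = 150.1 / 56.13 = 2.674 mg/L.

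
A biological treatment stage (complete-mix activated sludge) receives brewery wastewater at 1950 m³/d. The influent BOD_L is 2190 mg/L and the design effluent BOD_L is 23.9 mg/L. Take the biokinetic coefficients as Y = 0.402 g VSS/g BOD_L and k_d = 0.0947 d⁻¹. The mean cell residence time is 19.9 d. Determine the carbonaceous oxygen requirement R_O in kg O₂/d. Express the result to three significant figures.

Observed yield with endogenous decay: Y_obs = Y / (1 + k_d·θ_c) = 0.402 / (1 + 0.0947 × 19.9) = 0.402 / 2.885 = 0.1394 g VSS/g BOD_L.
Substrate removed = Q·(S₀ − S) = 1950 m³/d × (2190 − 23.9) g/m³ = 4.22×10^6 g/d = 4224 kg/d.
P_X = Y_obs·Q·(S₀ − S) = 0.1394 × 4224 = 588.7 kg VSS/d.
R_O = Q·(S₀ − S) − 1.42·P_X = 4224 − 1.42 × 588.7 = 3388 kg O₂/d.

R_O ≈ 3390 kg O₂/d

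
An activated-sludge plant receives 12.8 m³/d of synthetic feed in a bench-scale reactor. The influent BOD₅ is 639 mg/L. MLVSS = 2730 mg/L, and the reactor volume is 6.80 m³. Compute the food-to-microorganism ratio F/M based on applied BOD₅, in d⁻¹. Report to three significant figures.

F/M ≈ 0.441 d⁻¹

F/M = Q·S₀ / (V·X) = 12.8 × 639 / (6.800 × 2730) = 0.4406 g BOD₅·(g VSS·d)⁻¹.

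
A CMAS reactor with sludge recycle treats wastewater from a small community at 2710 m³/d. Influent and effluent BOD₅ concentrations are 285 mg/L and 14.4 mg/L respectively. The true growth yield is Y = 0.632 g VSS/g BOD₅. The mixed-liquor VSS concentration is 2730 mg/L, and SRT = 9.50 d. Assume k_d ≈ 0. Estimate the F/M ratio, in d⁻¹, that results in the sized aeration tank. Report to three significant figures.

F/M ≈ 0.175 d⁻¹

Biomass mass balance (decay neglected): V·X = Y·Q·(S₀ − S)·θ_c, so V = 0.632 × 2710 × (285 − 14.4) × 9.50 / 2730 = 1613 m³.
F/M = applied load / biomass = Q·S₀/(V·X) = 2710 × 285 / (1613 × 2730) = 0.1754 d⁻¹.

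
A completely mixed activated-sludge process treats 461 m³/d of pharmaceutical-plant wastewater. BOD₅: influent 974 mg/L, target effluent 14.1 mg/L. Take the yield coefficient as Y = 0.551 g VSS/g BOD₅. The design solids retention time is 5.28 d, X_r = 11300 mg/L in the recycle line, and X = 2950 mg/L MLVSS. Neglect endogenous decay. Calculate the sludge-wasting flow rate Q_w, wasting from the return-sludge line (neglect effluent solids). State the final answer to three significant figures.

Biomass mass balance (decay neglected): V·X = Y·Q·(S₀ − S)·θ_c, so V = 0.551 × 461 × (974 − 14.1) × 5.28 / 2950 = 436.4 m³.
Q_w = (V·X)/(θ_c X_r) = 436.4 × 2950 / (5.28 × 11300) = 21.58 m³/d.

Q_w ≈ 21.6 m³/d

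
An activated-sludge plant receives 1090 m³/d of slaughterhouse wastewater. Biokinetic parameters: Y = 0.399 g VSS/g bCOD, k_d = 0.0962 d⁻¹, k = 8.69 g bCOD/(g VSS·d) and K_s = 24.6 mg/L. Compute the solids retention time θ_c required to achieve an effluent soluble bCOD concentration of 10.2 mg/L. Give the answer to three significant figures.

θ_c ≈ 1.09 d

At the target effluent, Y k S/(K_s+S) = 0.399×8.69×10.2/34.80 = 1.016 d⁻¹.
Then 1/θ_c = μ − k_d = 1.016 − 0.0962 = 0.9201 d⁻¹, giving θ_c = 1.087 d.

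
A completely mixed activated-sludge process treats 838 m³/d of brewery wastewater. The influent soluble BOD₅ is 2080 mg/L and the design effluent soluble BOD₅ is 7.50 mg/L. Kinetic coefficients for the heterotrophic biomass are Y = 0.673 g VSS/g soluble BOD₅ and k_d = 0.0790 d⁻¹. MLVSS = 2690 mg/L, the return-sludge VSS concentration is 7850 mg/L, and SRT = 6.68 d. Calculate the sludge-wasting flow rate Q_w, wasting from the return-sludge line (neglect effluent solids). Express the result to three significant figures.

Q_w ≈ 97.5 m³/d

Rearranging the biomass balance for a CMAS with decay, V = Y·Q·ΔS·θ_c / [X·(1+k_d θ_c)] = 0.673 × 838 × (2080 − 7.50) × 6.68 / [2690 × (1 + 0.0790 × 6.68)] = 7.81×10^6 / 4110 = 1900 m³.
Wasting from the return line (neglecting effluent solids): Q_w = V·X / (θ_c·X_r) = 1900 × 2690 / (6.68 × 7850) = 97.46 m³/d.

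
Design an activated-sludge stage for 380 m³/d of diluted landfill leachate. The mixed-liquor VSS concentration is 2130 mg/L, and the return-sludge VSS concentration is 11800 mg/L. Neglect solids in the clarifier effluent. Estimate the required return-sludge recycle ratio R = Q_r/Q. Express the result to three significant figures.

R ≈ 0.220

Solids balance on the clarifier gives (1+R)X = R·X_r, so R = X/(X_r − X) = 2130 / (11800 − 2130) = 0.2203.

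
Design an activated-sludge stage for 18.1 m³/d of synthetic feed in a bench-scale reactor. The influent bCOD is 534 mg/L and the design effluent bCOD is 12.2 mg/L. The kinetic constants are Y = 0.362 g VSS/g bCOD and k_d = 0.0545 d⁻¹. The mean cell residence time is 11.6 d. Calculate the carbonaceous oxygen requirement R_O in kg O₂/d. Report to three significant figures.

Y_obs = Y / (1 + k_d θ_c) = 0.362 / (1 + 0.0545 × 11.6) = 0.362 / 1.632 = 0.2218.
ΔS = 534 − 12.2 = 521.8 mg/L, so the substrate removal rate is 18.1 × 521.8/1000 = 9.445 kg bCOD/d.
Net sludge production P_X = 0.2218 × 9.445 = 2.095 kg VSS/d.
R_O = Q·(S₀ − S) − 1.42·P_X = 9.445 − 1.42 × 2.095 = 6.470 kg O₂/d.

R_O ≈ 6.47 kg O₂/d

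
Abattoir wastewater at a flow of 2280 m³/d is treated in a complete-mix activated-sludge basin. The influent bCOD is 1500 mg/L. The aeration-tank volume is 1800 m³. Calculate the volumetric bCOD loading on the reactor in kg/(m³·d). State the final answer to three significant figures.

L_v ≈ 1.90 kg bCOD/(m³·d)

Applied bCOD load per unit volume = Q·S₀/V = (2280 × 1500/1000)/1800 = 1.900 kg bCOD·m⁻³·d⁻¹.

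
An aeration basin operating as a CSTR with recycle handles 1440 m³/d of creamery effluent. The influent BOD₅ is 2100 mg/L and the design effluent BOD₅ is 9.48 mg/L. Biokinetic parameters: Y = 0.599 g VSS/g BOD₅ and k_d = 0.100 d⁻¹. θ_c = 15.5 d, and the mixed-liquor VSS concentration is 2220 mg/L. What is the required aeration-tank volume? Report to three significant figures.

From the SRT design equation V = Y Q (S₀−S) θ_c / [X (1 + k_d θ_c)] = 0.599 × 1440 × (2100 − 9.48) × 15.5 / [2220 × (1 + 0.100 × 15.5)] = 2.79×10^7 / 5661 = 4937 m³.

V ≈ 4940 m³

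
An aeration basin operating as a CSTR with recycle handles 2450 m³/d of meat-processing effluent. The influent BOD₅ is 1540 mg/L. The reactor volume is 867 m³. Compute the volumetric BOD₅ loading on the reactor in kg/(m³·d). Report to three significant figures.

Applied BOD₅ load per unit volume = Q·S₀/V = (2450 × 1540/1000)/867.0 = 4.352 kg BOD₅·m⁻³·d⁻¹.

L_v ≈ 4.35 kg BOD₅/(m³·d)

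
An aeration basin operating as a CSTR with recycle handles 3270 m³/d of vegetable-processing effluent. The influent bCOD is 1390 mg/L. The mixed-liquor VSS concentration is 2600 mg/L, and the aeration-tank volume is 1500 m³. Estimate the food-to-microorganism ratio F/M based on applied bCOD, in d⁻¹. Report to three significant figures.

F/M = Q·S₀ / (V·X) = 3270 × 1390 / (1500 × 2600) = 1.165 g bCOD·(g VSS·d)⁻¹.

F/M ≈ 1.17 d⁻¹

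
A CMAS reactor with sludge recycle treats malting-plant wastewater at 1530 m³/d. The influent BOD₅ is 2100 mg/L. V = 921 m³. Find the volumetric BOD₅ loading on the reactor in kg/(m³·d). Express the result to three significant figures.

Applied BOD₅ load per unit volume = Q·S₀/V = (1530 × 2100/1000)/921.0 = 3.489 kg BOD₅·m⁻³·d⁻¹.

L_v ≈ 3.49 kg BOD₅/(m³·d)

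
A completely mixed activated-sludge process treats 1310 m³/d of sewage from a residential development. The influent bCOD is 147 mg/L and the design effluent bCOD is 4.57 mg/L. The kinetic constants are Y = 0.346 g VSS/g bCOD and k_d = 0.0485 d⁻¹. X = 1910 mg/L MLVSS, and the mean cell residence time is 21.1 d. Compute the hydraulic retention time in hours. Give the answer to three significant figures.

τ ≈ 6.46 h

Rearranging the biomass balance for a CMAS with decay, V = Y·Q·ΔS·θ_c / [X·(1+k_d θ_c)] = 0.346 × 1310 × (147 − 4.57) × 21.1 / [1910 × (1 + 0.0485 × 21.1)] = 1.36×10^6 / 3865 = 352.5 m³.
Hydraulic retention time τ = V/Q = 352.5 / 1310 = 0.2691 d = 6.458 h.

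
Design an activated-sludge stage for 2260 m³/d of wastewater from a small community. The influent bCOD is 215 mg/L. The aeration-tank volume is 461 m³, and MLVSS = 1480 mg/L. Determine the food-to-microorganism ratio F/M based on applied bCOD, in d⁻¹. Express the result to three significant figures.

F/M ≈ 0.712 d⁻¹

F/M = applied load / biomass = Q·S₀/(V·X) = 2260 × 215 / (461.0 × 1480) = 0.7122 d⁻¹.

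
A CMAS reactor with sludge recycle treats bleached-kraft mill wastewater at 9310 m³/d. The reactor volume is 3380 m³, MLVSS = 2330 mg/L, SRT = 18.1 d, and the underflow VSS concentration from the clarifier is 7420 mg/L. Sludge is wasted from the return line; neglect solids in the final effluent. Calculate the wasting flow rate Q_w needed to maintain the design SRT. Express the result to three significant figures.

Q_w ≈ 58.6 m³/d

θ_c = V·X/(Q_w·X_r) when wasting from the recycle, so Q_w = V·X/(θ_c·X_r) = 3380 × 2330 / (18.1 × 7420) = 58.64 m³/d.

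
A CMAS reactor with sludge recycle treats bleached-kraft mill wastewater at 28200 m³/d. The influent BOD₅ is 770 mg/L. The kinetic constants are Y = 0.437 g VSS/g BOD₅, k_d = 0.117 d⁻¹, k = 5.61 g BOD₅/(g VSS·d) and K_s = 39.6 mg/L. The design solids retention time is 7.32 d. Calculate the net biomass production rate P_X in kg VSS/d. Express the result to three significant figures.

From the Monod/SRT balance for a CMAS, S = K_s·(1+k_d θ_c)/[θ_c·(Y k − k_d) − 1] = 39.6 × (1 + 0.117 × 7.32) / [7.32 × (0.437 × 5.61 − 0.117) − 1] = 73.52 / 16.09 = 4.569 mg/L.
Y_obs = Y / (1 + k_d θ_c) = 0.437 / (1 + 0.117 × 7.32) = 0.437 / 1.856 = 0.2354.
Q·(S₀ − S) = 28200 × (770 − 4.57) × 10⁻³ = 21585 kg/d removed.
P_X = Y_obs · Q(S₀ − S) = 0.2354 × 21585 = 5081 kg VSS/d.

P_X ≈ 5080 kg VSS/d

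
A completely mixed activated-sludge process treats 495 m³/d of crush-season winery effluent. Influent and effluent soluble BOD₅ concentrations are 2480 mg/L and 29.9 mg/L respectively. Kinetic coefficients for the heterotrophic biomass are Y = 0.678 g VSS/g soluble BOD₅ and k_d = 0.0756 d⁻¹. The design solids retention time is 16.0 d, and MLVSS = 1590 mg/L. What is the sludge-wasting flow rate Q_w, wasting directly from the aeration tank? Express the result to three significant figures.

Q_w ≈ 234 m³/d

From the SRT design equation V = Y Q (S₀−S) θ_c / [X (1 + k_d θ_c)] = 0.678 × 495 × (2480 − 29.9) × 16.0 / [1590 × (1 + 0.0756 × 16.0)] = 1.32×10^7 / 3513 = 3745 m³.
For wasting at MLVSS concentration, Q_w = V/θ_c = 3745/16.0 = 234.0 m³/d.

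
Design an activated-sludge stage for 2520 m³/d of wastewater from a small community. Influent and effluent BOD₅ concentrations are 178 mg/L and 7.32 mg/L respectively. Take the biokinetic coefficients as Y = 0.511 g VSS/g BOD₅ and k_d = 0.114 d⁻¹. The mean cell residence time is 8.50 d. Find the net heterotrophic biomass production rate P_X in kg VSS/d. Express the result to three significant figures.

Correct the yield for decay: Y_obs = Y/(1 + k_d θ_c) = 0.511 / (1 + 0.114 × 8.50) = 0.511 / 1.969 = 0.2595.
ΔS = 178 − 7.32 = 170.7 mg/L, so the substrate removal rate is 2520 × 170.7/1000 = 430.1 kg BOD₅/d.
So the net sludge growth is P_X = 0.2595 × 430.1 = 111.6 kg VSS/d.

P_X ≈ 112 kg VSS/d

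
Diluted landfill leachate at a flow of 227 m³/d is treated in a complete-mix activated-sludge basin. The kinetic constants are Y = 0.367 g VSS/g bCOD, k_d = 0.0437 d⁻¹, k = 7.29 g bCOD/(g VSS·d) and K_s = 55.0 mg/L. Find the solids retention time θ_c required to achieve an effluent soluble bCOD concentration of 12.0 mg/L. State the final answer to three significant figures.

θ_c ≈ 2.30 d

At the target effluent, Y k S/(K_s+S) = 0.367×7.29×12.0/67.00 = 0.4792 d⁻¹.
θ_c = 1/(μ − k_d) = 1/(0.4792 − 0.0437) = 1/0.4355 = 2.296 d.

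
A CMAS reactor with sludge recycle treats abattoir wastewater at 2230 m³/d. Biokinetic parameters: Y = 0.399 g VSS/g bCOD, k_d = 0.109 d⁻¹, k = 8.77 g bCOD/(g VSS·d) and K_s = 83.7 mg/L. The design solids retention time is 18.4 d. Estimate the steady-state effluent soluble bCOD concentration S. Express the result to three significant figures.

From the Monod/SRT balance for a CMAS, S = K_s·(1+k_d θ_c)/[θ_c·(Y k − k_d) − 1] = 83.7 × (1 + 0.109 × 18.4) / [18.4 × (0.399 × 8.77 − 0.109) − 1] = 251.6 / 61.38 = 4.099 mg/L.

S ≈ 4.10 mg/L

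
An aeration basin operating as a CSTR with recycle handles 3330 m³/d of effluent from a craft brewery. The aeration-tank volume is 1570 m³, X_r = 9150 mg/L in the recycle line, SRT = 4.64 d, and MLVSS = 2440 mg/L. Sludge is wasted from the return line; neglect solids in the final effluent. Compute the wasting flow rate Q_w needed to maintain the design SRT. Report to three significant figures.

Wasting from the return line (neglecting effluent solids): Q_w = V·X / (θ_c·X_r) = 1570 × 2440 / (4.64 × 9150) = 90.23 m³/d.

Q_w ≈ 90.2 m³/d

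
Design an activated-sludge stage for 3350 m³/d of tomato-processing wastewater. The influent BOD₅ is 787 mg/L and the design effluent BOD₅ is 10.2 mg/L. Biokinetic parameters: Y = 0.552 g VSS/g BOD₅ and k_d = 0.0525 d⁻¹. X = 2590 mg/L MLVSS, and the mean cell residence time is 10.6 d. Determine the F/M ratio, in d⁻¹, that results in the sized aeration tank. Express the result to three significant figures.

F/M ≈ 0.270 d⁻¹

Rearranging the biomass balance for a CMAS with decay, V = Y·Q·ΔS·θ_c / [X·(1+k_d θ_c)] = 0.552 × 3350 × (787 − 10.2) × 10.6 / [2590 × (1 + 0.0525 × 10.6)] = 1.52×10^7 / 4031 = 3777 m³.
F/M = applied load / biomass = Q·S₀/(V·X) = 3350 × 787 / (3777 × 2590) = 0.2695 d⁻¹.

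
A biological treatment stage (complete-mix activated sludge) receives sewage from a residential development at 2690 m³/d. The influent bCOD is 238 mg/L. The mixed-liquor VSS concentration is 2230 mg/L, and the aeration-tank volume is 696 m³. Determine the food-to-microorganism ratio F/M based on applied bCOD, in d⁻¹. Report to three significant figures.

Food-to-microorganism ratio F/M = Q S₀ / (V X) = 2690 × 238 / (696.0 × 2230) = 0.4125 d⁻¹.

F/M ≈ 0.412 d⁻¹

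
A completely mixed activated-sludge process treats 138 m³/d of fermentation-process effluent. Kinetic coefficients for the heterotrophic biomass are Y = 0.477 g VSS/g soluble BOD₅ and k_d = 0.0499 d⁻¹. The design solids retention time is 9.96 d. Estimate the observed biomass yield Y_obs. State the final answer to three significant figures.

Y_obs ≈ 0.319 g VSS/g soluble BOD₅

Observed yield with endogenous decay: Y_obs = Y / (1 + k_d·θ_c) = 0.477 / (1 + 0.0499 × 9.96) = 0.477 / 1.497 = 0.3186 g VSS/g soluble BOD₅.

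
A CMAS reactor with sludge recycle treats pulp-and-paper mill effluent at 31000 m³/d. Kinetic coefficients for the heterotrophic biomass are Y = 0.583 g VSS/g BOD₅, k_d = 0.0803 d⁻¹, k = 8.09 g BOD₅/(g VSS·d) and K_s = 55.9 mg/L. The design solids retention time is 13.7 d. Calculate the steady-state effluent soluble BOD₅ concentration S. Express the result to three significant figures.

S ≈ 1.88 mg/L

For a completely mixed reactor with recycle the Lawrence–McCarty relation gives S = K_s·(1 + k_d·θ_c) / [θ_c·(Y·k − k_d) − 1] = 55.9 × (1 + 0.0803 × 13.7) / [13.7 × (0.583 × 8.09 − 0.0803) − 1] = 117.4 / 62.52 = 1.878 mg/L.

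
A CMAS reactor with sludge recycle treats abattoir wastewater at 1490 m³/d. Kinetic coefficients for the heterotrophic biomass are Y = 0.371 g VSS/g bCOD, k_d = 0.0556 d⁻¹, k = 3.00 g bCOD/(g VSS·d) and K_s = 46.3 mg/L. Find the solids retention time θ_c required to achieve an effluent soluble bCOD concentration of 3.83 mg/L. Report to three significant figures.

At the target effluent, Y k S/(K_s+S) = 0.371×3.00×3.83/50.13 = 0.08503 d⁻¹.
θ_c = 1/(μ − k_d) = 1/(0.08503 − 0.0556) = 1/0.02943 = 33.97 d.

θ_c ≈ 34.0 d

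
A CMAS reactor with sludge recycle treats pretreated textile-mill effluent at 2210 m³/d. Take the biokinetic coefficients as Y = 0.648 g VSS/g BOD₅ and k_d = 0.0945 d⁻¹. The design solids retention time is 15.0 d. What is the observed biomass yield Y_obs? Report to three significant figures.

Y_obs = Y / (1 + k_d θ_c) = 0.648 / (1 + 0.0945 × 15.0) = 0.648 / 2.417 = 0.2680.

Y_obs ≈ 0.268 g VSS/g BOD₅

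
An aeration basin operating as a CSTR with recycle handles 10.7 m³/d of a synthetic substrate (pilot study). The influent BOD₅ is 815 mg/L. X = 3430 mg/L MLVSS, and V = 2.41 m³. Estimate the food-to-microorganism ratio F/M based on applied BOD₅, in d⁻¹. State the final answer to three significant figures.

F/M = Q·S₀ / (V·X) = 10.7 × 815 / (2.410 × 3430) = 1.055 g BOD₅·(g VSS·d)⁻¹.

F/M ≈ 1.05 d⁻¹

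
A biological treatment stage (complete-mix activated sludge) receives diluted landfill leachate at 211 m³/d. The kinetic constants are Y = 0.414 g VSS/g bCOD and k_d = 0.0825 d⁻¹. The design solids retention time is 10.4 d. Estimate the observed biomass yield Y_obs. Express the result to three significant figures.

Y_obs ≈ 0.223 g VSS/g bCOD

Observed yield with endogenous decay: Y_obs = Y / (1 + k_d·θ_c) = 0.414 / (1 + 0.0825 × 10.4) = 0.414 / 1.858 = 0.2228 g VSS/g bCOD.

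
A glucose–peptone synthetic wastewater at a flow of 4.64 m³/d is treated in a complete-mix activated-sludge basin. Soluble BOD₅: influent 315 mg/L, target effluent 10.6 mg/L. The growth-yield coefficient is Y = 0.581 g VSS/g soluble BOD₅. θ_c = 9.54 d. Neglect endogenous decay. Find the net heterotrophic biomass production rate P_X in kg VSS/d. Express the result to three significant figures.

No decay correction is needed, so Y_obs = Y = 0.581.
Substrate removed = Q·(S₀ − S) = 4.64 m³/d × (315 − 10.6) g/m³ = 1.41×10^3 g/d = 1.412 kg/d.
Net biomass production P_X = Y_obs × Q·(S₀ − S) = 0.5810 × 1.412 = 0.8206 kg VSS/d.

P_X ≈ 0.821 kg VSS/d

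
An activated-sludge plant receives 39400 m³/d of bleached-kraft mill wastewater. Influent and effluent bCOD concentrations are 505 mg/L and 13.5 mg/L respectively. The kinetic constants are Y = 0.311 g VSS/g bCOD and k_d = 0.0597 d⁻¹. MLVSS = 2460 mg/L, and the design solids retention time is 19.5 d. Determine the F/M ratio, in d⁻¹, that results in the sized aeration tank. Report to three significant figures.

F/M ≈ 0.367 d⁻¹

From the SRT design equation V = Y Q (S₀−S) θ_c / [X (1 + k_d θ_c)] = 0.311 × 39400 × (505 − 13.5) × 19.5 / [2460 × (1 + 0.0597 × 19.5)] = 1.17×10^8 / 5324 = 22059 m³.
F/M = applied load / biomass = Q·S₀/(V·X) = 39400 × 505 / (22059 × 2460) = 0.3667 d⁻¹.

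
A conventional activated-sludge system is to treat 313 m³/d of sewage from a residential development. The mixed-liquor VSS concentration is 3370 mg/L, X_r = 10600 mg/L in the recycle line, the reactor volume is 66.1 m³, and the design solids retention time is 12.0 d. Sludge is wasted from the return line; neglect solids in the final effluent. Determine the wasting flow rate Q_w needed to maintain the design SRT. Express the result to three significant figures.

Q_w ≈ 1.75 m³/d

Wasting from the return line (neglecting effluent solids): Q_w = V·X / (θ_c·X_r) = 66.10 × 3370 / (12.0 × 10600) = 1.751 m³/d.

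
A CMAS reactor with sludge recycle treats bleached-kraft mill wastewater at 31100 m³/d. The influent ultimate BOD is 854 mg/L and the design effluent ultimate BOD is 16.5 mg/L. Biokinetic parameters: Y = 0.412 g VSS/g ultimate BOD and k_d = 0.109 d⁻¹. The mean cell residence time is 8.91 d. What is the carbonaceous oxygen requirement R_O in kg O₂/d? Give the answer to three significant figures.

Y_obs = Y / (1 + k_d θ_c) = 0.412 / (1 + 0.109 × 8.91) = 0.412 / 1.971 = 0.2090.
Mass of ultimate BOD removed per day: Q(S₀ − S) = 31100 × 837.5 g/m³ = 26046 kg/d.
P_X = Y_obs·Q·(S₀ − S) = 0.2090 × 26046 = 5444 kg VSS/d.
R_O = Q·ΔS − 1.42 P_X = 26046 − 7730 = 18316 kg O₂/d.

R_O ≈ 18300 kg O₂/d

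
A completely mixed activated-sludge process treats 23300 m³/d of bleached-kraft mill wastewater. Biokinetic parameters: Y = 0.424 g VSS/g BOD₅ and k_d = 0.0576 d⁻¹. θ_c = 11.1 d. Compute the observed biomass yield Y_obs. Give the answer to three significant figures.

Correct the yield for decay: Y_obs = Y/(1 + k_d θ_c) = 0.424 / (1 + 0.0576 × 11.1) = 0.424 / 1.639 = 0.2586.

Y_obs ≈ 0.259 g VSS/g BOD₅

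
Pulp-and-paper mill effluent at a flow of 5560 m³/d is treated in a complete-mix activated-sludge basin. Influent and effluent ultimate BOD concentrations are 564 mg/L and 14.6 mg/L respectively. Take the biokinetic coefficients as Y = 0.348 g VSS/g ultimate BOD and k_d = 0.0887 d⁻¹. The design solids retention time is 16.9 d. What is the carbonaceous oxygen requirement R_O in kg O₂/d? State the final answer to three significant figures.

Y_obs = Y / (1 + k_d θ_c) = 0.348 / (1 + 0.0887 × 16.9) = 0.348 / 2.499 = 0.1393.
Q·(S₀ − S) = 5560 × (564 − 14.6) × 10⁻³ = 3055 kg/d removed.
P_X = Y_obs·Q·(S₀ − S) = 0.1393 × 3055 = 425.4 kg VSS/d.
R_O = Q·ΔS − 1.42 P_X = 3055 − 604.0 = 2451 kg O₂/d.

R_O ≈ 2450 kg O₂/d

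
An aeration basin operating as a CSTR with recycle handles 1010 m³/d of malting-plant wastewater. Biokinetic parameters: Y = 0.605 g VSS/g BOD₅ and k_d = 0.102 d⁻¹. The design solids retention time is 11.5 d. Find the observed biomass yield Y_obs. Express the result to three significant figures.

Observed yield with endogenous decay: Y_obs = Y / (1 + k_d·θ_c) = 0.605 / (1 + 0.102 × 11.5) = 0.605 / 2.173 = 0.2784 g VSS/g BOD₅.

Y_obs ≈ 0.278 g VSS/g BOD₅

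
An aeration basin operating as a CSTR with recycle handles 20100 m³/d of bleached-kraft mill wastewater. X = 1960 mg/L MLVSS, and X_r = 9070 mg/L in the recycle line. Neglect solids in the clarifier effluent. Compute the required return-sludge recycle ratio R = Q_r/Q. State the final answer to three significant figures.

R ≈ 0.276

Mass balance around the secondary clarifier (neglecting effluent solids): R = X / (X_r − X) = 1960 / (9070 − 1960) = 0.2757.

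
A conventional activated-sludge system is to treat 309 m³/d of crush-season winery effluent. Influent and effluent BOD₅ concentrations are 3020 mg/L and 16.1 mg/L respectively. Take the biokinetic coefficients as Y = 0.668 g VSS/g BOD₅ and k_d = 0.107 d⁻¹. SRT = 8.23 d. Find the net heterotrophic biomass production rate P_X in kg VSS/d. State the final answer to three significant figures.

P_X ≈ 330 kg VSS/d

Y_obs = Y / (1 + k_d θ_c) = 0.668 / (1 + 0.107 × 8.23) = 0.668 / 1.881 = 0.3552.
ΔS = 3020 − 16.1 = 3004 mg/L, so the substrate removal rate is 309 × 3004/1000 = 928.2 kg BOD₅/d.
P_X = Y_obs · Q(S₀ − S) = 0.3552 × 928.2 = 329.7 kg VSS/d.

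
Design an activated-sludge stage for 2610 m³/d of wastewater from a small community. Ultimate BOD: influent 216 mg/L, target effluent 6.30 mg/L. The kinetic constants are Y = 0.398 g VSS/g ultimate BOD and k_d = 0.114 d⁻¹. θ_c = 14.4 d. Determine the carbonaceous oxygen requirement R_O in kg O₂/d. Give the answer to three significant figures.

The observed yield is Y_obs = Y/(1 + k_d·θ_c) = 0.398 / (1 + 0.114 × 14.4) = 0.398 / 2.642 = 0.1507 g VSS per g ultimate BOD removed.
Mass of ultimate BOD removed per day: Q(S₀ − S) = 2610 × 209.7 g/m³ = 547.3 kg/d.
Biomass synthesised: P_X = Y_obs × 547.3 = 82.46 kg VSS/d.
R_O = Q·(S₀ − S) − 1.42·P_X = 547.3 − 1.42 × 82.46 = 430.2 kg O₂/d.

R_O ≈ 430 kg O₂/d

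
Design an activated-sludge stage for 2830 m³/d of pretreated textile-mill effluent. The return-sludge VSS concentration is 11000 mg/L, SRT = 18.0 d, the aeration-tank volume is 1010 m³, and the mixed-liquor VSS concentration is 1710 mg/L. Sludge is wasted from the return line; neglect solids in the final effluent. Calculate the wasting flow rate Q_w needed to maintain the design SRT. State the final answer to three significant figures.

Q_w ≈ 8.72 m³/d

Wasting from the return line (neglecting effluent solids): Q_w = V·X / (θ_c·X_r) = 1010 × 1710 / (18.0 × 11000) = 8.723 m³/d.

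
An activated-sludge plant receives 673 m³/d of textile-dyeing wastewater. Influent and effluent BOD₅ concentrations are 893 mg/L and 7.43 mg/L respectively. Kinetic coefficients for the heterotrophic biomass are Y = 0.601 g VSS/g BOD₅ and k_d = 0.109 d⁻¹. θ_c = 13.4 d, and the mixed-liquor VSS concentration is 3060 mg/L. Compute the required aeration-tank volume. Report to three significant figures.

Rearranging the biomass balance for a CMAS with decay, V = Y·Q·ΔS·θ_c / [X·(1+k_d θ_c)] = 0.601 × 673 × (893 − 7.43) × 13.4 / [3060 × (1 + 0.109 × 13.4)] = 4.8×10^6 / 7529 = 637.5 m³.

V ≈ 637 m³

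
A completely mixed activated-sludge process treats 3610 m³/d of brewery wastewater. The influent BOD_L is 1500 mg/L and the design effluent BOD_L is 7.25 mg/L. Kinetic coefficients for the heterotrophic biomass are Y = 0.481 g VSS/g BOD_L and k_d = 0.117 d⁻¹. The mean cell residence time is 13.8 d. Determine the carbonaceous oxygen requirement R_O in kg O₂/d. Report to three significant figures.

Correct the yield for decay: Y_obs = Y/(1 + k_d θ_c) = 0.481 / (1 + 0.117 × 13.8) = 0.481 / 2.615 = 0.1840.
ΔS = 1500 − 7.25 = 1493 mg/L, so the substrate removal rate is 3610 × 1493/1000 = 5389 kg BOD_L/d.
Biomass synthesised: P_X = Y_obs × 5389 = 991.4 kg VSS/d.
R_O = Q·(S₀ − S) − 1.42·P_X = 5389 − 1.42 × 991.4 = 3981 kg O₂/d.

R_O ≈ 3980 kg O₂/d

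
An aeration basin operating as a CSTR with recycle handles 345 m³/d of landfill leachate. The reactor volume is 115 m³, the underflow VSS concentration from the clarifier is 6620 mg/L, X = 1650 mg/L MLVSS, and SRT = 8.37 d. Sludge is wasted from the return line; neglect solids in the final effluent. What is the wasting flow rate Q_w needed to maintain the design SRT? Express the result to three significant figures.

Q_w ≈ 3.42 m³/d

Wasting from the return line (neglecting effluent solids): Q_w = V·X / (θ_c·X_r) = 115.0 × 1650 / (8.37 × 6620) = 3.425 m³/d.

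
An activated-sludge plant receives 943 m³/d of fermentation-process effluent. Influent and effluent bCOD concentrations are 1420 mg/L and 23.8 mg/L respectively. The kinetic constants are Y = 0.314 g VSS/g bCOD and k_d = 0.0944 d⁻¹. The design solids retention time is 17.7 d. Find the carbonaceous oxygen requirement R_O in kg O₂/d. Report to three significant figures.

R_O ≈ 1100 kg O₂/d

Y_obs = Y / (1 + k_d θ_c) = 0.314 / (1 + 0.0944 × 17.7) = 0.314 / 2.671 = 0.1176.
Mass of bCOD removed per day: Q(S₀ − S) = 943 × 1396 g/m³ = 1317 kg/d.
P_X = Y_obs·Q·(S₀ − S) = 0.1176 × 1317 = 154.8 kg VSS/d.
R_O = Q·(S₀ − S) − 1.42·P_X = 1317 − 1.42 × 154.8 = 1097 kg O₂/d.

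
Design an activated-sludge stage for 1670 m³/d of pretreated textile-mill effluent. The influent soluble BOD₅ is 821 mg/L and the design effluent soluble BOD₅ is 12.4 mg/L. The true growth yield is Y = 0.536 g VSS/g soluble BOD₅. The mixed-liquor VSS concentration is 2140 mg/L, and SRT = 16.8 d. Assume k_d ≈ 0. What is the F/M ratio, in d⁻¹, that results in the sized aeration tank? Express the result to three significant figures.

F/M ≈ 0.113 d⁻¹

With k_d = 0 the design equation reduces to V = Y Q (S₀−S) θ_c / X = 0.536 × 1670 × (821 − 12.4) × 16.8 / 2140 = 5682 m³.
F/M = Q·S₀ / (V·X) = 1670 × 821 / (5682 × 2140) = 0.1128 g soluble BOD₅·(g VSS·d)⁻¹.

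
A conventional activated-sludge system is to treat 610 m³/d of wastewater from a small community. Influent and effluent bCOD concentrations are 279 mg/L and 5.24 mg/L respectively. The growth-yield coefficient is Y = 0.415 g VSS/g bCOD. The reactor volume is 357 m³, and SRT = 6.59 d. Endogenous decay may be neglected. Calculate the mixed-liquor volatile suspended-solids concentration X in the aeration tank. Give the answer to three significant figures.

Without decay, X = Y Q (S₀−S) θ_c / V = 0.415 × 610 × (279 − 5.24) × 6.59 / 357 = 1279 mg/L.

X ≈ 1280 mg/L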